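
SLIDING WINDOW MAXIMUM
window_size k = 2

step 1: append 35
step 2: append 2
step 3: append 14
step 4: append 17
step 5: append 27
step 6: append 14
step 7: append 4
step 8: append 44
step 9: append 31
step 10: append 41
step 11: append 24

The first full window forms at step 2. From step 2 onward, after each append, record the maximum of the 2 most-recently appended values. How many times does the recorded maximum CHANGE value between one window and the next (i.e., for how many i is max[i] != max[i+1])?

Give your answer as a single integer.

Answer: 6

Derivation:
step 1: append 35 -> window=[35] (not full yet)
step 2: append 2 -> window=[35, 2] -> max=35
step 3: append 14 -> window=[2, 14] -> max=14
step 4: append 17 -> window=[14, 17] -> max=17
step 5: append 27 -> window=[17, 27] -> max=27
step 6: append 14 -> window=[27, 14] -> max=27
step 7: append 4 -> window=[14, 4] -> max=14
step 8: append 44 -> window=[4, 44] -> max=44
step 9: append 31 -> window=[44, 31] -> max=44
step 10: append 41 -> window=[31, 41] -> max=41
step 11: append 24 -> window=[41, 24] -> max=41
Recorded maximums: 35 14 17 27 27 14 44 44 41 41
Changes between consecutive maximums: 6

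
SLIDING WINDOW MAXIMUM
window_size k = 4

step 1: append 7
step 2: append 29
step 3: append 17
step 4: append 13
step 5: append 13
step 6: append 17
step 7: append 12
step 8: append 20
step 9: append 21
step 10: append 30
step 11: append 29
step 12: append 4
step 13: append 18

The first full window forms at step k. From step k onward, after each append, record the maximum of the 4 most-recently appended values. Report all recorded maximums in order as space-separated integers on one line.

Answer: 29 29 17 17 20 21 30 30 30 30

Derivation:
step 1: append 7 -> window=[7] (not full yet)
step 2: append 29 -> window=[7, 29] (not full yet)
step 3: append 17 -> window=[7, 29, 17] (not full yet)
step 4: append 13 -> window=[7, 29, 17, 13] -> max=29
step 5: append 13 -> window=[29, 17, 13, 13] -> max=29
step 6: append 17 -> window=[17, 13, 13, 17] -> max=17
step 7: append 12 -> window=[13, 13, 17, 12] -> max=17
step 8: append 20 -> window=[13, 17, 12, 20] -> max=20
step 9: append 21 -> window=[17, 12, 20, 21] -> max=21
step 10: append 30 -> window=[12, 20, 21, 30] -> max=30
step 11: append 29 -> window=[20, 21, 30, 29] -> max=30
step 12: append 4 -> window=[21, 30, 29, 4] -> max=30
step 13: append 18 -> window=[30, 29, 4, 18] -> max=30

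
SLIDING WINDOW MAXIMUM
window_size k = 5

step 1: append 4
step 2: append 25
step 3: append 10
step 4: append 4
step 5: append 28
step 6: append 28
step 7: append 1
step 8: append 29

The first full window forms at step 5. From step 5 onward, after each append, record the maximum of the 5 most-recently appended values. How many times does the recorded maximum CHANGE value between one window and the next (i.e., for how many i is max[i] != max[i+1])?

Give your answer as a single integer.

step 1: append 4 -> window=[4] (not full yet)
step 2: append 25 -> window=[4, 25] (not full yet)
step 3: append 10 -> window=[4, 25, 10] (not full yet)
step 4: append 4 -> window=[4, 25, 10, 4] (not full yet)
step 5: append 28 -> window=[4, 25, 10, 4, 28] -> max=28
step 6: append 28 -> window=[25, 10, 4, 28, 28] -> max=28
step 7: append 1 -> window=[10, 4, 28, 28, 1] -> max=28
step 8: append 29 -> window=[4, 28, 28, 1, 29] -> max=29
Recorded maximums: 28 28 28 29
Changes between consecutive maximums: 1

Answer: 1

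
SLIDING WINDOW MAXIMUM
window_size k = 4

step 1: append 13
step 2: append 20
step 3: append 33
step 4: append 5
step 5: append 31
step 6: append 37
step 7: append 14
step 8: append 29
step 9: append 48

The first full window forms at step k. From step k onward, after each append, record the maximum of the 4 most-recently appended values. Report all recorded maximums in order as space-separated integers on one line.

step 1: append 13 -> window=[13] (not full yet)
step 2: append 20 -> window=[13, 20] (not full yet)
step 3: append 33 -> window=[13, 20, 33] (not full yet)
step 4: append 5 -> window=[13, 20, 33, 5] -> max=33
step 5: append 31 -> window=[20, 33, 5, 31] -> max=33
step 6: append 37 -> window=[33, 5, 31, 37] -> max=37
step 7: append 14 -> window=[5, 31, 37, 14] -> max=37
step 8: append 29 -> window=[31, 37, 14, 29] -> max=37
step 9: append 48 -> window=[37, 14, 29, 48] -> max=48

Answer: 33 33 37 37 37 48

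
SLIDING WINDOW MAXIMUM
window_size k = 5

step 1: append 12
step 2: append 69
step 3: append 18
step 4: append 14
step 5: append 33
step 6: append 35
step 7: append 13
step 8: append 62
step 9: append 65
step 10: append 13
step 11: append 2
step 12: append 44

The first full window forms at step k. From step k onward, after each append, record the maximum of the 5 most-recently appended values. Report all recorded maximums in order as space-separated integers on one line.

step 1: append 12 -> window=[12] (not full yet)
step 2: append 69 -> window=[12, 69] (not full yet)
step 3: append 18 -> window=[12, 69, 18] (not full yet)
step 4: append 14 -> window=[12, 69, 18, 14] (not full yet)
step 5: append 33 -> window=[12, 69, 18, 14, 33] -> max=69
step 6: append 35 -> window=[69, 18, 14, 33, 35] -> max=69
step 7: append 13 -> window=[18, 14, 33, 35, 13] -> max=35
step 8: append 62 -> window=[14, 33, 35, 13, 62] -> max=62
step 9: append 65 -> window=[33, 35, 13, 62, 65] -> max=65
step 10: append 13 -> window=[35, 13, 62, 65, 13] -> max=65
step 11: append 2 -> window=[13, 62, 65, 13, 2] -> max=65
step 12: append 44 -> window=[62, 65, 13, 2, 44] -> max=65

Answer: 69 69 35 62 65 65 65 65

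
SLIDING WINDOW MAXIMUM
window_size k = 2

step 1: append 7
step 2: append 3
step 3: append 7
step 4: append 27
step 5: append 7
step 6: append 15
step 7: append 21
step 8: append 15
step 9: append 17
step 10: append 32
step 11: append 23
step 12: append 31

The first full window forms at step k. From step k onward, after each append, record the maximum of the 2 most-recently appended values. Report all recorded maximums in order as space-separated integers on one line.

step 1: append 7 -> window=[7] (not full yet)
step 2: append 3 -> window=[7, 3] -> max=7
step 3: append 7 -> window=[3, 7] -> max=7
step 4: append 27 -> window=[7, 27] -> max=27
step 5: append 7 -> window=[27, 7] -> max=27
step 6: append 15 -> window=[7, 15] -> max=15
step 7: append 21 -> window=[15, 21] -> max=21
step 8: append 15 -> window=[21, 15] -> max=21
step 9: append 17 -> window=[15, 17] -> max=17
step 10: append 32 -> window=[17, 32] -> max=32
step 11: append 23 -> window=[32, 23] -> max=32
step 12: append 31 -> window=[23, 31] -> max=31

Answer: 7 7 27 27 15 21 21 17 32 32 31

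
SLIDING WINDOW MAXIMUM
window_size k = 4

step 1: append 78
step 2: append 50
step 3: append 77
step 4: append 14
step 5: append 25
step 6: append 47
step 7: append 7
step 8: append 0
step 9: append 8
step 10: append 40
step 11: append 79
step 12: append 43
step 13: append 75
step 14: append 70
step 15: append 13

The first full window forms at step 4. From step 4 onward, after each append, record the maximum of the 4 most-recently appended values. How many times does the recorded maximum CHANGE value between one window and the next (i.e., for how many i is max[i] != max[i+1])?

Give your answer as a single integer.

Answer: 5

Derivation:
step 1: append 78 -> window=[78] (not full yet)
step 2: append 50 -> window=[78, 50] (not full yet)
step 3: append 77 -> window=[78, 50, 77] (not full yet)
step 4: append 14 -> window=[78, 50, 77, 14] -> max=78
step 5: append 25 -> window=[50, 77, 14, 25] -> max=77
step 6: append 47 -> window=[77, 14, 25, 47] -> max=77
step 7: append 7 -> window=[14, 25, 47, 7] -> max=47
step 8: append 0 -> window=[25, 47, 7, 0] -> max=47
step 9: append 8 -> window=[47, 7, 0, 8] -> max=47
step 10: append 40 -> window=[7, 0, 8, 40] -> max=40
step 11: append 79 -> window=[0, 8, 40, 79] -> max=79
step 12: append 43 -> window=[8, 40, 79, 43] -> max=79
step 13: append 75 -> window=[40, 79, 43, 75] -> max=79
step 14: append 70 -> window=[79, 43, 75, 70] -> max=79
step 15: append 13 -> window=[43, 75, 70, 13] -> max=75
Recorded maximums: 78 77 77 47 47 47 40 79 79 79 79 75
Changes between consecutive maximums: 5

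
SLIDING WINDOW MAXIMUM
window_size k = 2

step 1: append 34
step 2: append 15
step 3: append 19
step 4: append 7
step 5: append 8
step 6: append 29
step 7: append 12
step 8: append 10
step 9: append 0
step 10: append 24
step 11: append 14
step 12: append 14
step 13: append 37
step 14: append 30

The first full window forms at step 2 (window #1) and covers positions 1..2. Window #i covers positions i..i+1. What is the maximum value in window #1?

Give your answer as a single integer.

Answer: 34

Derivation:
step 1: append 34 -> window=[34] (not full yet)
step 2: append 15 -> window=[34, 15] -> max=34
Window #1 max = 34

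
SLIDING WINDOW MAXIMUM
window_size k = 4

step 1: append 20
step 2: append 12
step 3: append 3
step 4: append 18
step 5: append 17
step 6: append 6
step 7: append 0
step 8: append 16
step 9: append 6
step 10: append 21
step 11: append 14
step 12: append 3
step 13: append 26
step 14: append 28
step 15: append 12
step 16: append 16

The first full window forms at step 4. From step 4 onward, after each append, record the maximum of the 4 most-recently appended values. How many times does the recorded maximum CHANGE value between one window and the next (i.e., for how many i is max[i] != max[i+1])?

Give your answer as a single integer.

step 1: append 20 -> window=[20] (not full yet)
step 2: append 12 -> window=[20, 12] (not full yet)
step 3: append 3 -> window=[20, 12, 3] (not full yet)
step 4: append 18 -> window=[20, 12, 3, 18] -> max=20
step 5: append 17 -> window=[12, 3, 18, 17] -> max=18
step 6: append 6 -> window=[3, 18, 17, 6] -> max=18
step 7: append 0 -> window=[18, 17, 6, 0] -> max=18
step 8: append 16 -> window=[17, 6, 0, 16] -> max=17
step 9: append 6 -> window=[6, 0, 16, 6] -> max=16
step 10: append 21 -> window=[0, 16, 6, 21] -> max=21
step 11: append 14 -> window=[16, 6, 21, 14] -> max=21
step 12: append 3 -> window=[6, 21, 14, 3] -> max=21
step 13: append 26 -> window=[21, 14, 3, 26] -> max=26
step 14: append 28 -> window=[14, 3, 26, 28] -> max=28
step 15: append 12 -> window=[3, 26, 28, 12] -> max=28
step 16: append 16 -> window=[26, 28, 12, 16] -> max=28
Recorded maximums: 20 18 18 18 17 16 21 21 21 26 28 28 28
Changes between consecutive maximums: 6

Answer: 6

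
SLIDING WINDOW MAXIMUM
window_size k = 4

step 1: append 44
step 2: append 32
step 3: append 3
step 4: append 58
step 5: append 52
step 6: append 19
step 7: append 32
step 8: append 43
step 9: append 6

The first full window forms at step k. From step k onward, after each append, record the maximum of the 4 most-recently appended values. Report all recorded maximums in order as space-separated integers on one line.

Answer: 58 58 58 58 52 43

Derivation:
step 1: append 44 -> window=[44] (not full yet)
step 2: append 32 -> window=[44, 32] (not full yet)
step 3: append 3 -> window=[44, 32, 3] (not full yet)
step 4: append 58 -> window=[44, 32, 3, 58] -> max=58
step 5: append 52 -> window=[32, 3, 58, 52] -> max=58
step 6: append 19 -> window=[3, 58, 52, 19] -> max=58
step 7: append 32 -> window=[58, 52, 19, 32] -> max=58
step 8: append 43 -> window=[52, 19, 32, 43] -> max=52
step 9: append 6 -> window=[19, 32, 43, 6] -> max=43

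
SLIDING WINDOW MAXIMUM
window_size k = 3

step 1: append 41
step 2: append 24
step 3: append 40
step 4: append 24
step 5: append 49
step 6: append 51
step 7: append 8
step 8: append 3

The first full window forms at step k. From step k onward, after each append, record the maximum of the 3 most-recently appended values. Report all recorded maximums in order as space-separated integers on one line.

Answer: 41 40 49 51 51 51

Derivation:
step 1: append 41 -> window=[41] (not full yet)
step 2: append 24 -> window=[41, 24] (not full yet)
step 3: append 40 -> window=[41, 24, 40] -> max=41
step 4: append 24 -> window=[24, 40, 24] -> max=40
step 5: append 49 -> window=[40, 24, 49] -> max=49
step 6: append 51 -> window=[24, 49, 51] -> max=51
step 7: append 8 -> window=[49, 51, 8] -> max=51
step 8: append 3 -> window=[51, 8, 3] -> max=51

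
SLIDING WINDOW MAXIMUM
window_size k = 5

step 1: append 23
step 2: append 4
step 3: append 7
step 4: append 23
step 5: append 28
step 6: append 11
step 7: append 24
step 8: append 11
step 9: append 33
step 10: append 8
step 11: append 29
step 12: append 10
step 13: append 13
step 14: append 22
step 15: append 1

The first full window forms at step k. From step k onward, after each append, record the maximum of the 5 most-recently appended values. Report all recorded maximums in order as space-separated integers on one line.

step 1: append 23 -> window=[23] (not full yet)
step 2: append 4 -> window=[23, 4] (not full yet)
step 3: append 7 -> window=[23, 4, 7] (not full yet)
step 4: append 23 -> window=[23, 4, 7, 23] (not full yet)
step 5: append 28 -> window=[23, 4, 7, 23, 28] -> max=28
step 6: append 11 -> window=[4, 7, 23, 28, 11] -> max=28
step 7: append 24 -> window=[7, 23, 28, 11, 24] -> max=28
step 8: append 11 -> window=[23, 28, 11, 24, 11] -> max=28
step 9: append 33 -> window=[28, 11, 24, 11, 33] -> max=33
step 10: append 8 -> window=[11, 24, 11, 33, 8] -> max=33
step 11: append 29 -> window=[24, 11, 33, 8, 29] -> max=33
step 12: append 10 -> window=[11, 33, 8, 29, 10] -> max=33
step 13: append 13 -> window=[33, 8, 29, 10, 13] -> max=33
step 14: append 22 -> window=[8, 29, 10, 13, 22] -> max=29
step 15: append 1 -> window=[29, 10, 13, 22, 1] -> max=29

Answer: 28 28 28 28 33 33 33 33 33 29 29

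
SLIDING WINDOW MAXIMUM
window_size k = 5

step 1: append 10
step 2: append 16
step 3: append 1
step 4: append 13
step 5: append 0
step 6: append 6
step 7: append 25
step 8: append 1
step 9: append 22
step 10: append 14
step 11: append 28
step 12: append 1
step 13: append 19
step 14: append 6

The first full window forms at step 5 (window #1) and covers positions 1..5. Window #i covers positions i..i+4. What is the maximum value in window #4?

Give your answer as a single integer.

Answer: 25

Derivation:
step 1: append 10 -> window=[10] (not full yet)
step 2: append 16 -> window=[10, 16] (not full yet)
step 3: append 1 -> window=[10, 16, 1] (not full yet)
step 4: append 13 -> window=[10, 16, 1, 13] (not full yet)
step 5: append 0 -> window=[10, 16, 1, 13, 0] -> max=16
step 6: append 6 -> window=[16, 1, 13, 0, 6] -> max=16
step 7: append 25 -> window=[1, 13, 0, 6, 25] -> max=25
step 8: append 1 -> window=[13, 0, 6, 25, 1] -> max=25
Window #4 max = 25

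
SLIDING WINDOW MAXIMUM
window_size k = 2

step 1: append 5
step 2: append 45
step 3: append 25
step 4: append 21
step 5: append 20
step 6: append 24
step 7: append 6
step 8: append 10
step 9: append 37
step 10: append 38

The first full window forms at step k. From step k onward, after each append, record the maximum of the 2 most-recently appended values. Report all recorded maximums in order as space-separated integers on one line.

step 1: append 5 -> window=[5] (not full yet)
step 2: append 45 -> window=[5, 45] -> max=45
step 3: append 25 -> window=[45, 25] -> max=45
step 4: append 21 -> window=[25, 21] -> max=25
step 5: append 20 -> window=[21, 20] -> max=21
step 6: append 24 -> window=[20, 24] -> max=24
step 7: append 6 -> window=[24, 6] -> max=24
step 8: append 10 -> window=[6, 10] -> max=10
step 9: append 37 -> window=[10, 37] -> max=37
step 10: append 38 -> window=[37, 38] -> max=38

Answer: 45 45 25 21 24 24 10 37 38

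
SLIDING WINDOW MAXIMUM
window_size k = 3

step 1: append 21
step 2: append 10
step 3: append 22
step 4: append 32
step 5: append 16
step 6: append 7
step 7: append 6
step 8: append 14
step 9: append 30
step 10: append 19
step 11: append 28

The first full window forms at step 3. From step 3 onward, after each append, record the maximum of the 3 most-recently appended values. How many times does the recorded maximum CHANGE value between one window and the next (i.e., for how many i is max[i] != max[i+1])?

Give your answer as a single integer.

step 1: append 21 -> window=[21] (not full yet)
step 2: append 10 -> window=[21, 10] (not full yet)
step 3: append 22 -> window=[21, 10, 22] -> max=22
step 4: append 32 -> window=[10, 22, 32] -> max=32
step 5: append 16 -> window=[22, 32, 16] -> max=32
step 6: append 7 -> window=[32, 16, 7] -> max=32
step 7: append 6 -> window=[16, 7, 6] -> max=16
step 8: append 14 -> window=[7, 6, 14] -> max=14
step 9: append 30 -> window=[6, 14, 30] -> max=30
step 10: append 19 -> window=[14, 30, 19] -> max=30
step 11: append 28 -> window=[30, 19, 28] -> max=30
Recorded maximums: 22 32 32 32 16 14 30 30 30
Changes between consecutive maximums: 4

Answer: 4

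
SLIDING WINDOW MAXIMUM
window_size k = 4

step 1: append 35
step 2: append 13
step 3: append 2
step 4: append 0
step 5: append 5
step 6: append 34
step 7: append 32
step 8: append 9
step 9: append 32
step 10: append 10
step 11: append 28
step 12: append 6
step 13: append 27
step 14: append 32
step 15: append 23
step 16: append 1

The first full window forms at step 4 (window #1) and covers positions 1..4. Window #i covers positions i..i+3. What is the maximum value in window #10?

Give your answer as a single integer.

Answer: 28

Derivation:
step 1: append 35 -> window=[35] (not full yet)
step 2: append 13 -> window=[35, 13] (not full yet)
step 3: append 2 -> window=[35, 13, 2] (not full yet)
step 4: append 0 -> window=[35, 13, 2, 0] -> max=35
step 5: append 5 -> window=[13, 2, 0, 5] -> max=13
step 6: append 34 -> window=[2, 0, 5, 34] -> max=34
step 7: append 32 -> window=[0, 5, 34, 32] -> max=34
step 8: append 9 -> window=[5, 34, 32, 9] -> max=34
step 9: append 32 -> window=[34, 32, 9, 32] -> max=34
step 10: append 10 -> window=[32, 9, 32, 10] -> max=32
step 11: append 28 -> window=[9, 32, 10, 28] -> max=32
step 12: append 6 -> window=[32, 10, 28, 6] -> max=32
step 13: append 27 -> window=[10, 28, 6, 27] -> max=28
Window #10 max = 28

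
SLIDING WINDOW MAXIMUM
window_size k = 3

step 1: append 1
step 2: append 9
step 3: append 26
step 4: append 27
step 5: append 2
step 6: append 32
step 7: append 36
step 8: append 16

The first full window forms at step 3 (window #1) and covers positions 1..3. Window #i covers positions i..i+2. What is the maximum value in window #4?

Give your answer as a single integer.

Answer: 32

Derivation:
step 1: append 1 -> window=[1] (not full yet)
step 2: append 9 -> window=[1, 9] (not full yet)
step 3: append 26 -> window=[1, 9, 26] -> max=26
step 4: append 27 -> window=[9, 26, 27] -> max=27
step 5: append 2 -> window=[26, 27, 2] -> max=27
step 6: append 32 -> window=[27, 2, 32] -> max=32
Window #4 max = 32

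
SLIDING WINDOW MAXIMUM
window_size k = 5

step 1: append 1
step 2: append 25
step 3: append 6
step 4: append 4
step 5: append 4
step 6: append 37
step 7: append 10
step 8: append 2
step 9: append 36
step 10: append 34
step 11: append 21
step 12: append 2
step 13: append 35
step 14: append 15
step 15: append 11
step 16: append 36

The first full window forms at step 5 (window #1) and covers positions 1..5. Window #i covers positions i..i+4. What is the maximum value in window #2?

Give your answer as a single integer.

Answer: 37

Derivation:
step 1: append 1 -> window=[1] (not full yet)
step 2: append 25 -> window=[1, 25] (not full yet)
step 3: append 6 -> window=[1, 25, 6] (not full yet)
step 4: append 4 -> window=[1, 25, 6, 4] (not full yet)
step 5: append 4 -> window=[1, 25, 6, 4, 4] -> max=25
step 6: append 37 -> window=[25, 6, 4, 4, 37] -> max=37
Window #2 max = 37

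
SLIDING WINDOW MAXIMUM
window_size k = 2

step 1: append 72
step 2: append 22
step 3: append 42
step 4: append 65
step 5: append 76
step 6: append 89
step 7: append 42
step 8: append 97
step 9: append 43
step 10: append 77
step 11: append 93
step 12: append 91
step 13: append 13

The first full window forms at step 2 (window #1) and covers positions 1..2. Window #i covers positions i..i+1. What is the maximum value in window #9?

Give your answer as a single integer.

step 1: append 72 -> window=[72] (not full yet)
step 2: append 22 -> window=[72, 22] -> max=72
step 3: append 42 -> window=[22, 42] -> max=42
step 4: append 65 -> window=[42, 65] -> max=65
step 5: append 76 -> window=[65, 76] -> max=76
step 6: append 89 -> window=[76, 89] -> max=89
step 7: append 42 -> window=[89, 42] -> max=89
step 8: append 97 -> window=[42, 97] -> max=97
step 9: append 43 -> window=[97, 43] -> max=97
step 10: append 77 -> window=[43, 77] -> max=77
Window #9 max = 77

Answer: 77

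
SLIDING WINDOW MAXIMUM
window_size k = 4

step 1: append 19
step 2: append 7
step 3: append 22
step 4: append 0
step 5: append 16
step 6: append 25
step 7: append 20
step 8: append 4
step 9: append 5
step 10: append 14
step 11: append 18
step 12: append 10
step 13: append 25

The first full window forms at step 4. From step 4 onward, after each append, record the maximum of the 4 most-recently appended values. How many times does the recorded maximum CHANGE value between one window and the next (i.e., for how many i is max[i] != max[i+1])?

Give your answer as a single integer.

step 1: append 19 -> window=[19] (not full yet)
step 2: append 7 -> window=[19, 7] (not full yet)
step 3: append 22 -> window=[19, 7, 22] (not full yet)
step 4: append 0 -> window=[19, 7, 22, 0] -> max=22
step 5: append 16 -> window=[7, 22, 0, 16] -> max=22
step 6: append 25 -> window=[22, 0, 16, 25] -> max=25
step 7: append 20 -> window=[0, 16, 25, 20] -> max=25
step 8: append 4 -> window=[16, 25, 20, 4] -> max=25
step 9: append 5 -> window=[25, 20, 4, 5] -> max=25
step 10: append 14 -> window=[20, 4, 5, 14] -> max=20
step 11: append 18 -> window=[4, 5, 14, 18] -> max=18
step 12: append 10 -> window=[5, 14, 18, 10] -> max=18
step 13: append 25 -> window=[14, 18, 10, 25] -> max=25
Recorded maximums: 22 22 25 25 25 25 20 18 18 25
Changes between consecutive maximums: 4

Answer: 4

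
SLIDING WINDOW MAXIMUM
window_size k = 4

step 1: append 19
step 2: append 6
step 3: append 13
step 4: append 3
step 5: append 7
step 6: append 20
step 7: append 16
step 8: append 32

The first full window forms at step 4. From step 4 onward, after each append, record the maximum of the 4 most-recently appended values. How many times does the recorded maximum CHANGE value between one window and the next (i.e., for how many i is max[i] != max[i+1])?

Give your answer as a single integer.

Answer: 3

Derivation:
step 1: append 19 -> window=[19] (not full yet)
step 2: append 6 -> window=[19, 6] (not full yet)
step 3: append 13 -> window=[19, 6, 13] (not full yet)
step 4: append 3 -> window=[19, 6, 13, 3] -> max=19
step 5: append 7 -> window=[6, 13, 3, 7] -> max=13
step 6: append 20 -> window=[13, 3, 7, 20] -> max=20
step 7: append 16 -> window=[3, 7, 20, 16] -> max=20
step 8: append 32 -> window=[7, 20, 16, 32] -> max=32
Recorded maximums: 19 13 20 20 32
Changes between consecutive maximums: 3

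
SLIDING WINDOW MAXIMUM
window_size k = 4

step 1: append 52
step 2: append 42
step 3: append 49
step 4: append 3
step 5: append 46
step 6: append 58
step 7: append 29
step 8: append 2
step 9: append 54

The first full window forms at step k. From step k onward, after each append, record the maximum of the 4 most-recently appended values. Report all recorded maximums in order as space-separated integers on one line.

step 1: append 52 -> window=[52] (not full yet)
step 2: append 42 -> window=[52, 42] (not full yet)
step 3: append 49 -> window=[52, 42, 49] (not full yet)
step 4: append 3 -> window=[52, 42, 49, 3] -> max=52
step 5: append 46 -> window=[42, 49, 3, 46] -> max=49
step 6: append 58 -> window=[49, 3, 46, 58] -> max=58
step 7: append 29 -> window=[3, 46, 58, 29] -> max=58
step 8: append 2 -> window=[46, 58, 29, 2] -> max=58
step 9: append 54 -> window=[58, 29, 2, 54] -> max=58

Answer: 52 49 58 58 58 58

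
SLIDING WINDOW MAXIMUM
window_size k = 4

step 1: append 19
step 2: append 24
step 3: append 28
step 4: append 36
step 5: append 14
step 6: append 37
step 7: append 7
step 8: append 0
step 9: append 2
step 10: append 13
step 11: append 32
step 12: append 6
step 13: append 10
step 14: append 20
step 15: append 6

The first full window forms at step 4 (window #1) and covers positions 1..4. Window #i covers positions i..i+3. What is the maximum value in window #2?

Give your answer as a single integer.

step 1: append 19 -> window=[19] (not full yet)
step 2: append 24 -> window=[19, 24] (not full yet)
step 3: append 28 -> window=[19, 24, 28] (not full yet)
step 4: append 36 -> window=[19, 24, 28, 36] -> max=36
step 5: append 14 -> window=[24, 28, 36, 14] -> max=36
Window #2 max = 36

Answer: 36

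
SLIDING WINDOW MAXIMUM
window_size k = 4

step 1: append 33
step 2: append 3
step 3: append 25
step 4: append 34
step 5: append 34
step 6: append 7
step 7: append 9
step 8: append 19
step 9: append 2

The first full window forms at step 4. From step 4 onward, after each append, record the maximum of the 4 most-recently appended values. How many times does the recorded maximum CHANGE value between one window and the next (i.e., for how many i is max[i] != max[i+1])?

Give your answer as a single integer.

step 1: append 33 -> window=[33] (not full yet)
step 2: append 3 -> window=[33, 3] (not full yet)
step 3: append 25 -> window=[33, 3, 25] (not full yet)
step 4: append 34 -> window=[33, 3, 25, 34] -> max=34
step 5: append 34 -> window=[3, 25, 34, 34] -> max=34
step 6: append 7 -> window=[25, 34, 34, 7] -> max=34
step 7: append 9 -> window=[34, 34, 7, 9] -> max=34
step 8: append 19 -> window=[34, 7, 9, 19] -> max=34
step 9: append 2 -> window=[7, 9, 19, 2] -> max=19
Recorded maximums: 34 34 34 34 34 19
Changes between consecutive maximums: 1

Answer: 1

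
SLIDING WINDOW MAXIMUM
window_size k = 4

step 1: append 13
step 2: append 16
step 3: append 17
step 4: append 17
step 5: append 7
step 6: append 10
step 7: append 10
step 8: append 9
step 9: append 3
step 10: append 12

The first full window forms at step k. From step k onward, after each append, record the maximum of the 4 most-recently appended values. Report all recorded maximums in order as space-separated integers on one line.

step 1: append 13 -> window=[13] (not full yet)
step 2: append 16 -> window=[13, 16] (not full yet)
step 3: append 17 -> window=[13, 16, 17] (not full yet)
step 4: append 17 -> window=[13, 16, 17, 17] -> max=17
step 5: append 7 -> window=[16, 17, 17, 7] -> max=17
step 6: append 10 -> window=[17, 17, 7, 10] -> max=17
step 7: append 10 -> window=[17, 7, 10, 10] -> max=17
step 8: append 9 -> window=[7, 10, 10, 9] -> max=10
step 9: append 3 -> window=[10, 10, 9, 3] -> max=10
step 10: append 12 -> window=[10, 9, 3, 12] -> max=12

Answer: 17 17 17 17 10 10 12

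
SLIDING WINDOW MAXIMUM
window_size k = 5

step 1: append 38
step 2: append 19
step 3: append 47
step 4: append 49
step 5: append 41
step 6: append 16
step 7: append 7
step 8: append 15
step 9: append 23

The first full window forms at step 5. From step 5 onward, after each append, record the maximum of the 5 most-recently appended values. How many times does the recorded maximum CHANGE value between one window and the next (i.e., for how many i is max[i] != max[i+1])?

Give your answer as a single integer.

step 1: append 38 -> window=[38] (not full yet)
step 2: append 19 -> window=[38, 19] (not full yet)
step 3: append 47 -> window=[38, 19, 47] (not full yet)
step 4: append 49 -> window=[38, 19, 47, 49] (not full yet)
step 5: append 41 -> window=[38, 19, 47, 49, 41] -> max=49
step 6: append 16 -> window=[19, 47, 49, 41, 16] -> max=49
step 7: append 7 -> window=[47, 49, 41, 16, 7] -> max=49
step 8: append 15 -> window=[49, 41, 16, 7, 15] -> max=49
step 9: append 23 -> window=[41, 16, 7, 15, 23] -> max=41
Recorded maximums: 49 49 49 49 41
Changes between consecutive maximums: 1

Answer: 1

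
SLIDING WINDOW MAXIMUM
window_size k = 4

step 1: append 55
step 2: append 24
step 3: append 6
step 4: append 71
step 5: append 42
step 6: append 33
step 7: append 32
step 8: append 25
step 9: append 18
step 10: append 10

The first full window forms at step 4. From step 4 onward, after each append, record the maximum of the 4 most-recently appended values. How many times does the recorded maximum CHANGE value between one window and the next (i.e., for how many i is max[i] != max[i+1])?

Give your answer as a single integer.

step 1: append 55 -> window=[55] (not full yet)
step 2: append 24 -> window=[55, 24] (not full yet)
step 3: append 6 -> window=[55, 24, 6] (not full yet)
step 4: append 71 -> window=[55, 24, 6, 71] -> max=71
step 5: append 42 -> window=[24, 6, 71, 42] -> max=71
step 6: append 33 -> window=[6, 71, 42, 33] -> max=71
step 7: append 32 -> window=[71, 42, 33, 32] -> max=71
step 8: append 25 -> window=[42, 33, 32, 25] -> max=42
step 9: append 18 -> window=[33, 32, 25, 18] -> max=33
step 10: append 10 -> window=[32, 25, 18, 10] -> max=32
Recorded maximums: 71 71 71 71 42 33 32
Changes between consecutive maximums: 3

Answer: 3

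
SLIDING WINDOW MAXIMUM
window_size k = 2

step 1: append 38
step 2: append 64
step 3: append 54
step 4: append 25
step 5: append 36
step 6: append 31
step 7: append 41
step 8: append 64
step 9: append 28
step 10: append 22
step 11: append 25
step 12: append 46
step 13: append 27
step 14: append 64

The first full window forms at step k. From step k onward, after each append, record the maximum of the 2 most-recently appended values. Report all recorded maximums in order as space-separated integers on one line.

step 1: append 38 -> window=[38] (not full yet)
step 2: append 64 -> window=[38, 64] -> max=64
step 3: append 54 -> window=[64, 54] -> max=64
step 4: append 25 -> window=[54, 25] -> max=54
step 5: append 36 -> window=[25, 36] -> max=36
step 6: append 31 -> window=[36, 31] -> max=36
step 7: append 41 -> window=[31, 41] -> max=41
step 8: append 64 -> window=[41, 64] -> max=64
step 9: append 28 -> window=[64, 28] -> max=64
step 10: append 22 -> window=[28, 22] -> max=28
step 11: append 25 -> window=[22, 25] -> max=25
step 12: append 46 -> window=[25, 46] -> max=46
step 13: append 27 -> window=[46, 27] -> max=46
step 14: append 64 -> window=[27, 64] -> max=64

Answer: 64 64 54 36 36 41 64 64 28 25 46 46 64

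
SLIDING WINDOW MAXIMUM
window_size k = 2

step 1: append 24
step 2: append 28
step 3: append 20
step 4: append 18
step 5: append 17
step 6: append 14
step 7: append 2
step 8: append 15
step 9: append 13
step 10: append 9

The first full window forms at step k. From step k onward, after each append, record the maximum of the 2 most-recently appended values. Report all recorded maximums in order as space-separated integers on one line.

Answer: 28 28 20 18 17 14 15 15 13

Derivation:
step 1: append 24 -> window=[24] (not full yet)
step 2: append 28 -> window=[24, 28] -> max=28
step 3: append 20 -> window=[28, 20] -> max=28
step 4: append 18 -> window=[20, 18] -> max=20
step 5: append 17 -> window=[18, 17] -> max=18
step 6: append 14 -> window=[17, 14] -> max=17
step 7: append 2 -> window=[14, 2] -> max=14
step 8: append 15 -> window=[2, 15] -> max=15
step 9: append 13 -> window=[15, 13] -> max=15
step 10: append 9 -> window=[13, 9] -> max=13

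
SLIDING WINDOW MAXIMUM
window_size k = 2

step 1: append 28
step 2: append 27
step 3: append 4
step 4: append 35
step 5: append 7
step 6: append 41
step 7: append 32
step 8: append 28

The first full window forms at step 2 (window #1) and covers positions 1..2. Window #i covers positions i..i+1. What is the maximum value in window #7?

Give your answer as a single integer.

Answer: 32

Derivation:
step 1: append 28 -> window=[28] (not full yet)
step 2: append 27 -> window=[28, 27] -> max=28
step 3: append 4 -> window=[27, 4] -> max=27
step 4: append 35 -> window=[4, 35] -> max=35
step 5: append 7 -> window=[35, 7] -> max=35
step 6: append 41 -> window=[7, 41] -> max=41
step 7: append 32 -> window=[41, 32] -> max=41
step 8: append 28 -> window=[32, 28] -> max=32
Window #7 max = 32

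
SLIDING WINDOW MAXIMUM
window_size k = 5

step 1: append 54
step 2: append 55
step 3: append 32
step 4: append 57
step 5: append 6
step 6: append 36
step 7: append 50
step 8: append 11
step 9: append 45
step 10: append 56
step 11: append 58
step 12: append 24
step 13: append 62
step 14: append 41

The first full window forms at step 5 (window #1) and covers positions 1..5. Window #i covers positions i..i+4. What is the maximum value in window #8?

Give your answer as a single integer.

Answer: 58

Derivation:
step 1: append 54 -> window=[54] (not full yet)
step 2: append 55 -> window=[54, 55] (not full yet)
step 3: append 32 -> window=[54, 55, 32] (not full yet)
step 4: append 57 -> window=[54, 55, 32, 57] (not full yet)
step 5: append 6 -> window=[54, 55, 32, 57, 6] -> max=57
step 6: append 36 -> window=[55, 32, 57, 6, 36] -> max=57
step 7: append 50 -> window=[32, 57, 6, 36, 50] -> max=57
step 8: append 11 -> window=[57, 6, 36, 50, 11] -> max=57
step 9: append 45 -> window=[6, 36, 50, 11, 45] -> max=50
step 10: append 56 -> window=[36, 50, 11, 45, 56] -> max=56
step 11: append 58 -> window=[50, 11, 45, 56, 58] -> max=58
step 12: append 24 -> window=[11, 45, 56, 58, 24] -> max=58
Window #8 max = 58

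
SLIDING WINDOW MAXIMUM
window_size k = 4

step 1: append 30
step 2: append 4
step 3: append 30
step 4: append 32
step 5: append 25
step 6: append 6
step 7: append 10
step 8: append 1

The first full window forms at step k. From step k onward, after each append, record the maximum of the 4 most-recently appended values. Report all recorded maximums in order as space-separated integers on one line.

step 1: append 30 -> window=[30] (not full yet)
step 2: append 4 -> window=[30, 4] (not full yet)
step 3: append 30 -> window=[30, 4, 30] (not full yet)
step 4: append 32 -> window=[30, 4, 30, 32] -> max=32
step 5: append 25 -> window=[4, 30, 32, 25] -> max=32
step 6: append 6 -> window=[30, 32, 25, 6] -> max=32
step 7: append 10 -> window=[32, 25, 6, 10] -> max=32
step 8: append 1 -> window=[25, 6, 10, 1] -> max=25

Answer: 32 32 32 32 25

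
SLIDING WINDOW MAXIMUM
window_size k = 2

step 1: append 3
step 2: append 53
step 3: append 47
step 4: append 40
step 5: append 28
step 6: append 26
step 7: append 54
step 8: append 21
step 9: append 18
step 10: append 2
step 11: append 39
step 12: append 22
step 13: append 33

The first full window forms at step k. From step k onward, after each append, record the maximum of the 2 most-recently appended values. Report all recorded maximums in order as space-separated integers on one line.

Answer: 53 53 47 40 28 54 54 21 18 39 39 33

Derivation:
step 1: append 3 -> window=[3] (not full yet)
step 2: append 53 -> window=[3, 53] -> max=53
step 3: append 47 -> window=[53, 47] -> max=53
step 4: append 40 -> window=[47, 40] -> max=47
step 5: append 28 -> window=[40, 28] -> max=40
step 6: append 26 -> window=[28, 26] -> max=28
step 7: append 54 -> window=[26, 54] -> max=54
step 8: append 21 -> window=[54, 21] -> max=54
step 9: append 18 -> window=[21, 18] -> max=21
step 10: append 2 -> window=[18, 2] -> max=18
step 11: append 39 -> window=[2, 39] -> max=39
step 12: append 22 -> window=[39, 22] -> max=39
step 13: append 33 -> window=[22, 33] -> max=33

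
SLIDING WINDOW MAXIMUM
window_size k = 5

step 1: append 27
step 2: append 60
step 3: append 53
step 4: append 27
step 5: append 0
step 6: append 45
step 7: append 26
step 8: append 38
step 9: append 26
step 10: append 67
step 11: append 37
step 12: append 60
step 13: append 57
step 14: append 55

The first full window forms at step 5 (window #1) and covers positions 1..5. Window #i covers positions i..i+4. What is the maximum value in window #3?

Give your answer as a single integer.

step 1: append 27 -> window=[27] (not full yet)
step 2: append 60 -> window=[27, 60] (not full yet)
step 3: append 53 -> window=[27, 60, 53] (not full yet)
step 4: append 27 -> window=[27, 60, 53, 27] (not full yet)
step 5: append 0 -> window=[27, 60, 53, 27, 0] -> max=60
step 6: append 45 -> window=[60, 53, 27, 0, 45] -> max=60
step 7: append 26 -> window=[53, 27, 0, 45, 26] -> max=53
Window #3 max = 53

Answer: 53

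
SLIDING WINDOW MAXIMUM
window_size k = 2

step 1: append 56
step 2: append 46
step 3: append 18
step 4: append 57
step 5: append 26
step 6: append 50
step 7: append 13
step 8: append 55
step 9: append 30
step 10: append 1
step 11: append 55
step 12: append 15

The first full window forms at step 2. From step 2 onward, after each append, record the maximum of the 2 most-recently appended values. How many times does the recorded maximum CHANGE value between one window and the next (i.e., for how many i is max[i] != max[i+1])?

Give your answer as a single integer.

step 1: append 56 -> window=[56] (not full yet)
step 2: append 46 -> window=[56, 46] -> max=56
step 3: append 18 -> window=[46, 18] -> max=46
step 4: append 57 -> window=[18, 57] -> max=57
step 5: append 26 -> window=[57, 26] -> max=57
step 6: append 50 -> window=[26, 50] -> max=50
step 7: append 13 -> window=[50, 13] -> max=50
step 8: append 55 -> window=[13, 55] -> max=55
step 9: append 30 -> window=[55, 30] -> max=55
step 10: append 1 -> window=[30, 1] -> max=30
step 11: append 55 -> window=[1, 55] -> max=55
step 12: append 15 -> window=[55, 15] -> max=55
Recorded maximums: 56 46 57 57 50 50 55 55 30 55 55
Changes between consecutive maximums: 6

Answer: 6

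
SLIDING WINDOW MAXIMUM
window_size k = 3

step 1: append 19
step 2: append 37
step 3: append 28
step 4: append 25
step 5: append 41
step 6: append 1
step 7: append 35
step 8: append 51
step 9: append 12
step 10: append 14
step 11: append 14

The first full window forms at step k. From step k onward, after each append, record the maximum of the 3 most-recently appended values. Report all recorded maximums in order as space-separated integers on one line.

step 1: append 19 -> window=[19] (not full yet)
step 2: append 37 -> window=[19, 37] (not full yet)
step 3: append 28 -> window=[19, 37, 28] -> max=37
step 4: append 25 -> window=[37, 28, 25] -> max=37
step 5: append 41 -> window=[28, 25, 41] -> max=41
step 6: append 1 -> window=[25, 41, 1] -> max=41
step 7: append 35 -> window=[41, 1, 35] -> max=41
step 8: append 51 -> window=[1, 35, 51] -> max=51
step 9: append 12 -> window=[35, 51, 12] -> max=51
step 10: append 14 -> window=[51, 12, 14] -> max=51
step 11: append 14 -> window=[12, 14, 14] -> max=14

Answer: 37 37 41 41 41 51 51 51 14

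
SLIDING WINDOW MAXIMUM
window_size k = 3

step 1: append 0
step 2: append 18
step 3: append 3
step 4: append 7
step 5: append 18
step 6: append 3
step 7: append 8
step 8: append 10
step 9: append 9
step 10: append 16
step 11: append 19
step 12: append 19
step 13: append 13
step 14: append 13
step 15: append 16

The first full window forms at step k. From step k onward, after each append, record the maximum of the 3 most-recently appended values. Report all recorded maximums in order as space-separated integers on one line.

Answer: 18 18 18 18 18 10 10 16 19 19 19 19 16

Derivation:
step 1: append 0 -> window=[0] (not full yet)
step 2: append 18 -> window=[0, 18] (not full yet)
step 3: append 3 -> window=[0, 18, 3] -> max=18
step 4: append 7 -> window=[18, 3, 7] -> max=18
step 5: append 18 -> window=[3, 7, 18] -> max=18
step 6: append 3 -> window=[7, 18, 3] -> max=18
step 7: append 8 -> window=[18, 3, 8] -> max=18
step 8: append 10 -> window=[3, 8, 10] -> max=10
step 9: append 9 -> window=[8, 10, 9] -> max=10
step 10: append 16 -> window=[10, 9, 16] -> max=16
step 11: append 19 -> window=[9, 16, 19] -> max=19
step 12: append 19 -> window=[16, 19, 19] -> max=19
step 13: append 13 -> window=[19, 19, 13] -> max=19
step 14: append 13 -> window=[19, 13, 13] -> max=19
step 15: append 16 -> window=[13, 13, 16] -> max=16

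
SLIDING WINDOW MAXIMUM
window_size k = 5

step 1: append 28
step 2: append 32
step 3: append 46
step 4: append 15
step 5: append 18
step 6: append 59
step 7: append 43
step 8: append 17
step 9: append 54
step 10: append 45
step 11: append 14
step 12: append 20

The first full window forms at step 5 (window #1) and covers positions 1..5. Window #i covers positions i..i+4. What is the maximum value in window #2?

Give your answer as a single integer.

Answer: 59

Derivation:
step 1: append 28 -> window=[28] (not full yet)
step 2: append 32 -> window=[28, 32] (not full yet)
step 3: append 46 -> window=[28, 32, 46] (not full yet)
step 4: append 15 -> window=[28, 32, 46, 15] (not full yet)
step 5: append 18 -> window=[28, 32, 46, 15, 18] -> max=46
step 6: append 59 -> window=[32, 46, 15, 18, 59] -> max=59
Window #2 max = 59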